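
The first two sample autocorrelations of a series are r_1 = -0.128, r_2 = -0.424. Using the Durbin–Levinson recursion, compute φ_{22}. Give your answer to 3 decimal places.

-0.448

φ_{22} = (r_2 − r_1²) / (1 − r_1²)
r_1² = (-0.128)² = 0.016384
Numerator = -0.424 − 0.0164 = -0.4404; denominator = 1 − 0.0164 = 0.9836
φ_{22} = -0.4404 / 0.9836 = -0.448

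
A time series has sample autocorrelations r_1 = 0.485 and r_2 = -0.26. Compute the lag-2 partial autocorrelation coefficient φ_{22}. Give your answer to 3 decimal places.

φ_{22} = (r_2 − r_1²) / (1 − r_1²)
r_1² = (0.485)² = 0.235225
Numerator = -0.26 − 0.2352 = -0.4952; denominator = 1 − 0.2352 = 0.7648
φ_{22} = -0.4952 / 0.7648 = -0.648

-0.648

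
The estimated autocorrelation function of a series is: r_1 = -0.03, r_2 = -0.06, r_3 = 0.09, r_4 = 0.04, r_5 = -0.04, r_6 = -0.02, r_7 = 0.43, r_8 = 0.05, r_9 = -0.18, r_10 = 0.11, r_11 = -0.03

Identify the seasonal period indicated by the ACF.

7

The largest autocorrelation is r_7 = 0.43; the remaining lags stay at or below 0.11.
The dominant spike at lag 7 indicates a seasonal period of 7.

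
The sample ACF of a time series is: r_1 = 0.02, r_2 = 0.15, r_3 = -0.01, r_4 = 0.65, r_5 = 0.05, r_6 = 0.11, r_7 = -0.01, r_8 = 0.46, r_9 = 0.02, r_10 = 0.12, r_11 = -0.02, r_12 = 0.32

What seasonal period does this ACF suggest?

The largest autocorrelation is r_4 = 0.65, with weaker echoes at lags 8 (0.46) and 12 (0.32); the remaining lags stay at or below 0.15.
The dominant spike at lag 4 indicates a seasonal period of 4.

4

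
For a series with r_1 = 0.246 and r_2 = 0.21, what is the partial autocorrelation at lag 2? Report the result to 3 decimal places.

0.159

φ_{22} = (r_2 − r_1²) / (1 − r_1²)
r_1² = (0.246)² = 0.060516
Numerator = 0.21 − 0.0605 = 0.1495; denominator = 1 − 0.0605 = 0.9395
φ_{22} = 0.1495 / 0.9395 = 0.159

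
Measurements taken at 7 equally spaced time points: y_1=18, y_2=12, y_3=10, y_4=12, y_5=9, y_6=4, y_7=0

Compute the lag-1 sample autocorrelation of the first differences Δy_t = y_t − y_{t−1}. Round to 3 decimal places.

First differences Δy: -6, -2, 2, -3, -5, -4
Mean of differences = -3.0000
Numerator Σ(Δy_t−Δȳ)(Δy_{t+1}−Δȳ) = 4.0000
Denominator Σ(Δy_t−Δȳ)² = 40.0000
r_1(Δy) = 4.0000 / 40.0000 = 0.100

0.100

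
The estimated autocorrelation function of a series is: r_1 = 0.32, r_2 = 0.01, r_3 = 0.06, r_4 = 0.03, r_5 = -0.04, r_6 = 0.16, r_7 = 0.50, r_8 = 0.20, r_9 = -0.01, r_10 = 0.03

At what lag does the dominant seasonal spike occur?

The largest autocorrelation is r_7 = 0.50; the remaining lags stay at or below 0.32. The elevated value at lag 1 (0.32), dropping to 0.01 at lag 2, reflects decaying short-term dependence rather than seasonality.
The dominant spike at lag 7 indicates a seasonal period of 7.

7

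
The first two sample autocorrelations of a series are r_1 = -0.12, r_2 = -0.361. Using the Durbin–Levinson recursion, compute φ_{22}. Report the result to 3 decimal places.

-0.381

φ_{22} = (r_2 − r_1²) / (1 − r_1²)
r_1² = (-0.12)² = 0.0144
Numerator = -0.361 − 0.0144 = -0.3754; denominator = 1 − 0.0144 = 0.9856
φ_{22} = -0.3754 / 0.9856 = -0.381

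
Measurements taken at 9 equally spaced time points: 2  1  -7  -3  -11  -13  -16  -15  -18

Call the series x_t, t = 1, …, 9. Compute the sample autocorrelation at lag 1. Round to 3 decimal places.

Mean x̄ = (2 + 1 − 7 − 3 − 11 − 13 − 16 − 15 − 18)/9 = -8.8889
Numerator Σ_{t=1}^{8}(x_t−x̄)(x_{t+1}−x̄) = 262.0988
Denominator Σ(x_t−x̄)² = 446.8889
r_1 = 262.0988 / 446.8889 = 0.586

0.586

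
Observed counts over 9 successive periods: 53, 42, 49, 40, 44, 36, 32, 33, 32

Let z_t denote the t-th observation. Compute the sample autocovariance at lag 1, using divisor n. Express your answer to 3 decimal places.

19.159

Mean z̄ = (53 + 42 + 49 + 40 + 44 + 36 + 32 + 33 + 32)/9 = 40.1111
Σ_{t=1}^{8}(z_t−z̄)(z_{t+1}−z̄) = 172.4321
γ_1 = 172.4321 / 9 = 19.159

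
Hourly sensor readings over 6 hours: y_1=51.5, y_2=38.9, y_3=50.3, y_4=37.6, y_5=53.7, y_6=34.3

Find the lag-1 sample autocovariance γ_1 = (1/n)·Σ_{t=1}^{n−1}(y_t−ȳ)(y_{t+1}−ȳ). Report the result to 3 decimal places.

Mean ȳ = (51.5 + 38.9 + 50.3 + 37.6 + 53.7 + 34.3)/6 = 44.3833
Deviations: 7.1167, -5.4833, 5.9167, -6.7833, 9.3167, -10.0833
Σ_{t=1}^{5}(y_t−ȳ)(y_{t+1}−ȳ) = -268.7419
γ_1 = -268.7419 / 6 = -44.790

-44.790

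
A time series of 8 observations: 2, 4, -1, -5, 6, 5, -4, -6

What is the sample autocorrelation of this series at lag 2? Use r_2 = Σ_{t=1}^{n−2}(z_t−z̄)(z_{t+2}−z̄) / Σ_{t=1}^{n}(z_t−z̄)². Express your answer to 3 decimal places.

-0.678

Mean z̄ = (2 + 4 − 1 − 5 + 6 + 5 − 4 − 6)/8 = 0.1250
Σ(z_t−z̄)(z_{t+2}−z̄) = (-2.1094) + (-19.8594) + (-6.6094) + (-24.9844) + (-24.2344) + (-29.8594) = -107.6563
Denominator Σ(z_t−z̄)² = 158.8750
r_2 = -107.6563 / 158.8750 = -0.678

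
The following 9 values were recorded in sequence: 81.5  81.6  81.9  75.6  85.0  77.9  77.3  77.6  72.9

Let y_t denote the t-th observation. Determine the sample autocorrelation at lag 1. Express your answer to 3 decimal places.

Mean ȳ = (81.5 + 81.6 + 81.9 + 75.6 + 85.0 + 77.9 + 77.3 + 77.6 + 72.9)/9 = 79.0333
Numerator Σ_{t=1}^{8}(y_t−ȳ)(y_{t+1}−ȳ) = -10.1611
Denominator Σ(y_t−ȳ)² = 112.2400
r_1 = -10.1611 / 112.2400 = -0.091

-0.091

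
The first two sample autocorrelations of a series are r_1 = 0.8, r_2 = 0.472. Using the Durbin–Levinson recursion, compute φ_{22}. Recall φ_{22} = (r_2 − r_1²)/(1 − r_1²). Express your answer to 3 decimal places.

-0.467

φ_{22} = (r_2 − r_1²) / (1 − r_1²)
r_1² = (0.8)² = 0.64
Numerator = 0.472 − 0.6400 = -0.1680; denominator = 1 − 0.6400 = 0.3600
φ_{22} = -0.1680 / 0.3600 = -0.467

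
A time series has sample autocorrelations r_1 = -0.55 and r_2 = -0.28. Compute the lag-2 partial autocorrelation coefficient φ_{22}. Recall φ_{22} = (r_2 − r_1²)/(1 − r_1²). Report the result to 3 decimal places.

φ_{22} = (r_2 − r_1²) / (1 − r_1²)
r_1² = (-0.55)² = 0.3025
Numerator = -0.28 − 0.3025 = -0.5825; denominator = 1 − 0.3025 = 0.6975
φ_{22} = -0.5825 / 0.6975 = -0.835

-0.835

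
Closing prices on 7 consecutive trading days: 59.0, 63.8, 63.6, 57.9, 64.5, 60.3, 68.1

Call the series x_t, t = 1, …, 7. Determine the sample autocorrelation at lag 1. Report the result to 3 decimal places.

-0.447

Mean x̄ = (59.0 + 63.8 + 63.6 + 57.9 + 64.5 + 60.3 + 68.1)/7 = 62.4571
Deviations from mean: -3.4571, 1.3429, 1.1429, -4.5571, 2.0429, -2.1571, 5.6429
Numerator Σ_{t=1}^{6}(x_t−x̄)(x_{t+1}−x̄) = -34.2047
Denominator Σ(x_t−x̄)² = 76.4971
r_1 = -34.2047 / 76.4971 = -0.447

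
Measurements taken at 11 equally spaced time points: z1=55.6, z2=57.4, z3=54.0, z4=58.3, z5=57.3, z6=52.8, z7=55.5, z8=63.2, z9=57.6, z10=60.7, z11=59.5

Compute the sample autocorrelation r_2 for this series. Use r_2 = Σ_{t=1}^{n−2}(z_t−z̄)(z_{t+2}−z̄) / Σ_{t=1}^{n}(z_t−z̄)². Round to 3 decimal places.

-0.054

Mean z̄ = (55.6 + 57.4 + 54.0 + 58.3 + 57.3 + 52.8 + 55.5 + 63.2 + 57.6 + 60.7 + 59.5)/11 = 57.4455
Numerator Σ_{t=1}^{9}(z_t−z̄)(z_{t+2}−z̄) = -4.8532
Denominator Σ(z_t−z̄)² = 89.3473
r_2 = -4.8532 / 89.3473 = -0.054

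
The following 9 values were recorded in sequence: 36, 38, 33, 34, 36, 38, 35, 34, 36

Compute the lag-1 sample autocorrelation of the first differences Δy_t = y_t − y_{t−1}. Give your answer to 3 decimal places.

First differences Δy: 2, -5, 1, 2, 2, -3, -1, 2
Mean of differences = 0.0000
Numerator Σ(Δy_t−Δȳ)(Δy_{t+1}−Δȳ) = -14.0000
Denominator Σ(Δy_t−Δȳ)² = 52.0000
r_1(Δy) = -14.0000 / 52.0000 = -0.269

-0.269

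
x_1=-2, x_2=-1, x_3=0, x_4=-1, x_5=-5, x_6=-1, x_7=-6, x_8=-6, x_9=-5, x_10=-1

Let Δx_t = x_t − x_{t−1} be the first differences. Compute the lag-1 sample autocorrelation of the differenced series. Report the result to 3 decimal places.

-0.359

First differences Δx: 1, 1, -1, -4, 4, -5, 0, 1, 4
Mean of differences = 0.1111
Numerator Σ(Δx_t−Δx̄)(Δx_{t+1}−Δx̄) = -27.5679
Denominator Σ(Δx_t−Δx̄)² = 76.8889
r_1(Δx) = -27.5679 / 76.8889 = -0.359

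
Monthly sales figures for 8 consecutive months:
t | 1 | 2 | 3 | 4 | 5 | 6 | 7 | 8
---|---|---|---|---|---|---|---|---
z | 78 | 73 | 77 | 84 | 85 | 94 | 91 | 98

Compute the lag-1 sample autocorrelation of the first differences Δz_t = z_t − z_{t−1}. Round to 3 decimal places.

-0.484

First differences Δz: -5, 4, 7, 1, 9, -3, 7
Mean of differences = 2.8571
Numerator Σ(Δz_t−Δz̄)(Δz_{t+1}−Δz̄) = -83.5918
Denominator Σ(Δz_t−Δz̄)² = 172.8571
r_1(Δz) = -83.5918 / 172.8571 = -0.484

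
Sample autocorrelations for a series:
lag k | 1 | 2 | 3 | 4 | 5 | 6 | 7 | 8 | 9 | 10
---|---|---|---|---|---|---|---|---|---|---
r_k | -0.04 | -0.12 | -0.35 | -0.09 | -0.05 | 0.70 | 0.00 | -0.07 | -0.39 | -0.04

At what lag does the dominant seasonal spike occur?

The largest autocorrelation is r_6 = 0.70; the remaining lags stay at or below 0.00.
The dominant spike at lag 6 indicates a seasonal period of 6.

6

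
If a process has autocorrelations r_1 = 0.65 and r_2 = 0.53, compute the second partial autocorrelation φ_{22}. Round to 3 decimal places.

0.186

φ_{22} = (r_2 − r_1²) / (1 − r_1²)
r_1² = (0.65)² = 0.4225
Numerator = 0.53 − 0.4225 = 0.1075; denominator = 1 − 0.4225 = 0.5775
φ_{22} = 0.1075 / 0.5775 = 0.186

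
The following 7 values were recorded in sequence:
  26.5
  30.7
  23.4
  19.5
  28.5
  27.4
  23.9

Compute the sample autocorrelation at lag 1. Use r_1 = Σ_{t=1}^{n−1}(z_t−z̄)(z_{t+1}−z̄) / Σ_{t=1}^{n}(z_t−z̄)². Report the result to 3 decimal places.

Mean z̄ = (26.5 + 30.7 + 23.4 + 19.5 + 28.5 + 27.4 + 23.9)/7 = 25.7000
Σ(z_t−z̄)(z_{t+1}−z̄) = (4.0000) + (-11.5000) + (14.2600) + (-17.3600) + (4.7600) + (-3.0600) = -8.9000
Denominator Σ(z_t−z̄)² = 83.3400
r_1 = -8.9000 / 83.3400 = -0.107

-0.107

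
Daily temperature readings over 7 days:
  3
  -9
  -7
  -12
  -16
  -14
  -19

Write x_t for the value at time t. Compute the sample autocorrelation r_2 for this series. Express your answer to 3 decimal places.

0.247

Mean x̄ = (3 − 9 − 7 − 12 − 16 − 14 − 19)/7 = -10.5714
Deviations from mean: 13.5714, 1.5714, 3.5714, -1.4286, -5.4286, -3.4286, -8.4286
Σ(x_t−x̄)(x_{t+2}−x̄) = (48.4694) + (-2.2449) + (-19.3878) + (4.8980) + (45.7551) = 77.4898
Denominator Σ(x_t−x̄)² = 313.7143
r_2 = 77.4898 / 313.7143 = 0.247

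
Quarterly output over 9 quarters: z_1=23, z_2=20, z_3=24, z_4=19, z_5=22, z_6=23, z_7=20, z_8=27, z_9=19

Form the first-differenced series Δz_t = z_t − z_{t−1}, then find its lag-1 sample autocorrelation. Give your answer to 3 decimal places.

-0.671

First differences Δz: -3, 4, -5, 3, 1, -3, 7, -8
Mean of differences = -0.5000
Numerator Σ(Δz_t−Δz̄)(Δz_{t+1}−Δz̄) = -120.7500
Denominator Σ(Δz_t−Δz̄)² = 180.0000
r_1(Δz) = -120.7500 / 180.0000 = -0.671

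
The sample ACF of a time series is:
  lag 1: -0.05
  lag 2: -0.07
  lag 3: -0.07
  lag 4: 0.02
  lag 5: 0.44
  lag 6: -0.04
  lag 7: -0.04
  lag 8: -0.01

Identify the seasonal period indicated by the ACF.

The largest autocorrelation is r_5 = 0.44; the remaining lags stay at or below 0.02.
The dominant spike at lag 5 indicates a seasonal period of 5.

5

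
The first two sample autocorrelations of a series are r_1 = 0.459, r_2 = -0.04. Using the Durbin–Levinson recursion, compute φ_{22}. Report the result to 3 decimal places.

-0.318

φ_{22} = (r_2 − r_1²) / (1 − r_1²)
r_1² = (0.459)² = 0.210681
Numerator = -0.04 − 0.2107 = -0.2507; denominator = 1 − 0.2107 = 0.7893
φ_{22} = -0.2507 / 0.7893 = -0.318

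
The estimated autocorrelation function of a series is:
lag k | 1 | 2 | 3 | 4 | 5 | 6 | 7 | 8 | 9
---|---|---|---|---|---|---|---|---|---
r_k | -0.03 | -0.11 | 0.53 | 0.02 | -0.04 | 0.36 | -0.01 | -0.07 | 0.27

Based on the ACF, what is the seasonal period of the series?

3

The largest autocorrelation is r_3 = 0.53, with weaker echoes at lags 6 (0.36) and 9 (0.27); the remaining lags stay at or below 0.02.
The dominant spike at lag 3 indicates a seasonal period of 3.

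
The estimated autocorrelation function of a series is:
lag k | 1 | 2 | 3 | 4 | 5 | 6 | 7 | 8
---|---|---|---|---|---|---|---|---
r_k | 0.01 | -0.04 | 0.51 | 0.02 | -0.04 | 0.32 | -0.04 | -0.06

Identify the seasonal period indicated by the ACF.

3

The largest autocorrelation is r_3 = 0.51, with a weaker echo at lag 6 (0.32); the remaining lags stay at or below 0.02.
The dominant spike at lag 3 indicates a seasonal period of 3.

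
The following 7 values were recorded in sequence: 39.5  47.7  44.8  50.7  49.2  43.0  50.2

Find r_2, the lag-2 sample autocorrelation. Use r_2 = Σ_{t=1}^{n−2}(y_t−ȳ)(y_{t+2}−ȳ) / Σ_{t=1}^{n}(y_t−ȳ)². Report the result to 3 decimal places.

Mean ȳ = (39.5 + 47.7 + 44.8 + 50.7 + 49.2 + 43.0 + 50.2)/7 = 46.4429
Deviations from mean: -6.9429, 1.2571, -1.6429, 4.2571, 2.7571, -3.4429, 3.7571
Σ(y_t−ȳ)(y_{t+2}−ȳ) = (11.4061) + (5.3518) + (-4.5296) + (-14.6567) + (10.3590) = 7.9306
Denominator Σ(y_t−ȳ)² = 104.1771
r_2 = 7.9306 / 104.1771 = 0.076

0.076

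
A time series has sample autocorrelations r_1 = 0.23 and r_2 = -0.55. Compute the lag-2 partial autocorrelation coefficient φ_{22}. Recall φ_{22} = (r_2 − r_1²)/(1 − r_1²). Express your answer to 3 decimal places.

-0.637

φ_{22} = (r_2 − r_1²) / (1 − r_1²)
r_1² = (0.23)² = 0.0529
Numerator = -0.55 − 0.0529 = -0.6029; denominator = 1 − 0.0529 = 0.9471
φ_{22} = -0.6029 / 0.9471 = -0.637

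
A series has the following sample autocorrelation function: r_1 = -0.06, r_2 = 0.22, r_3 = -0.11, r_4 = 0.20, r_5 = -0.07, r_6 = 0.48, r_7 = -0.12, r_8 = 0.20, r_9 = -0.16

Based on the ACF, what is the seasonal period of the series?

The largest autocorrelation is r_6 = 0.48; the remaining lags stay at or below 0.22.
The dominant spike at lag 6 indicates a seasonal period of 6.

6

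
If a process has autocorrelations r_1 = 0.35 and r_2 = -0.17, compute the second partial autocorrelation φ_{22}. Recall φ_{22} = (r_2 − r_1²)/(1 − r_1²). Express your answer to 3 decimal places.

-0.333

φ_{22} = (r_2 − r_1²) / (1 − r_1²)
r_1² = (0.35)² = 0.1225
Numerator = -0.17 − 0.1225 = -0.2925; denominator = 1 − 0.1225 = 0.8775
φ_{22} = -0.2925 / 0.8775 = -0.333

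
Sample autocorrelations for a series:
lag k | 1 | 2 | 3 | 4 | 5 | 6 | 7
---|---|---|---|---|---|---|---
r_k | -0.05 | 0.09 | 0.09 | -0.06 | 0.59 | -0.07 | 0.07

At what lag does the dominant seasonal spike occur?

The largest autocorrelation is r_5 = 0.59; the remaining lags stay at or below 0.09.
The dominant spike at lag 5 indicates a seasonal period of 5.

5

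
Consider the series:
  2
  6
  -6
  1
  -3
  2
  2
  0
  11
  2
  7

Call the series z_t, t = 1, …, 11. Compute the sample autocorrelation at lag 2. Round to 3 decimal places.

0.381

Mean z̄ = (2 + 6 − 6 + 1 − 3 + 2 + 2 + 0 + 11 + 2 + 7)/11 = 2.1818
Numerator Σ_{t=1}^{9}(z_t−z̄)(z_{t+2}−z̄) = 82.2066
Denominator Σ(z_t−z̄)² = 215.6364
r_2 = 82.2066 / 215.6364 = 0.381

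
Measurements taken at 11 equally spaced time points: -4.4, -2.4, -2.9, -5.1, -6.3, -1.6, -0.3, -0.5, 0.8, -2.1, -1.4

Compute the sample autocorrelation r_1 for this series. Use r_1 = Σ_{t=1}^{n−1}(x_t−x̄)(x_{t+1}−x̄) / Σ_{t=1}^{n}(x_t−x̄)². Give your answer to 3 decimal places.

0.465

Mean x̄ = (-4.4 − 2.4 − 2.9 − 5.1 − 6.3 − 1.6 − 0.3 − 0.5 + 0.8 − 2.1 − 1.4)/11 = -2.3818
Numerator Σ_{t=1}^{10}(x_t−x̄)(x_{t+1}−x̄) = 21.7479
Denominator Σ(x_t−x̄)² = 46.7364
r_1 = 21.7479 / 46.7364 = 0.465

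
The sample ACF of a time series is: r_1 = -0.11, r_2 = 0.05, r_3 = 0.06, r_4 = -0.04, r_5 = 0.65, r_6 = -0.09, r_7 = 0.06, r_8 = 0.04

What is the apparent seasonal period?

5

The largest autocorrelation is r_5 = 0.65; the remaining lags stay at or below 0.06.
The dominant spike at lag 5 indicates a seasonal period of 5.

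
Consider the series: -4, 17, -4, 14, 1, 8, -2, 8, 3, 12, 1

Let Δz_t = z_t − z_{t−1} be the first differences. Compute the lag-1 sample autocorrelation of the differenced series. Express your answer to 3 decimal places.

First differences Δz: 21, -21, 18, -13, 7, -10, 10, -5, 9, -11
Mean of differences = 0.5000
Numerator Σ(Δz_t−Δz̄)(Δz_{t+1}−Δz̄) = -1505.7500
Denominator Σ(Δz_t−Δz̄)² = 1848.5000
r_1(Δz) = -1505.7500 / 1848.5000 = -0.815

-0.815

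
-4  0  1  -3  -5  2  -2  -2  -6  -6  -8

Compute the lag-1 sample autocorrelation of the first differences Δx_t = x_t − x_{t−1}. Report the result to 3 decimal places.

-0.304

First differences Δx: 4, 1, -4, -2, 7, -4, 0, -4, 0, -2
Mean of differences = -0.4000
Numerator Σ(Δx_t−Δx̄)(Δx_{t+1}−Δx̄) = -36.5600
Denominator Σ(Δx_t−Δx̄)² = 120.4000
r_1(Δx) = -36.5600 / 120.4000 = -0.304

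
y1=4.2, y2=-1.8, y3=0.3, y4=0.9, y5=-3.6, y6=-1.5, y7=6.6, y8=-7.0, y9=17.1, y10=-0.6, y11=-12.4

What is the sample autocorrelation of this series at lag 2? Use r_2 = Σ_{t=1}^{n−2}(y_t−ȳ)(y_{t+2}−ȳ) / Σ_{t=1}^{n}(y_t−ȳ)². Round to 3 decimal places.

-0.197

Mean ȳ = (4.2 − 1.8 + 0.3 + 0.9 − 3.6 − 1.5 + 6.6 − 7.0 + 17.1 − 0.6 − 12.4)/11 = 0.2000
Numerator Σ_{t=1}^{9}(y_t−ȳ)(y_{t+2}−ȳ) = -113.6700
Denominator Σ(y_t−ȳ)² = 575.6400
r_2 = -113.6700 / 575.6400 = -0.197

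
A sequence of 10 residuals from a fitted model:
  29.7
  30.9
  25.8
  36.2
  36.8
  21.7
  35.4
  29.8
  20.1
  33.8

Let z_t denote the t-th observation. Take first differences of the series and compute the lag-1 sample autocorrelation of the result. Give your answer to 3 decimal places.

-0.486

First differences Δz: 1.2, -5.1, 10.4, 0.6, -15.1, 13.7, -5.6, -9.7, 13.7
Mean of differences = 0.4556
Numerator Σ(Δz_t−Δz̄)(Δz_{t+1}−Δz̄) = -419.4275
Denominator Σ(Δz_t−Δz̄)² = 862.9422
r_1(Δz) = -419.4275 / 862.9422 = -0.486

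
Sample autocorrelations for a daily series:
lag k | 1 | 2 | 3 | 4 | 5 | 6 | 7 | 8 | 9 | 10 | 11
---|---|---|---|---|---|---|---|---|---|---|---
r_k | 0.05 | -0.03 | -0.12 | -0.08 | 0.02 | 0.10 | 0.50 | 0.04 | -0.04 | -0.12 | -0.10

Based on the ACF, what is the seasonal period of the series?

The largest autocorrelation is r_7 = 0.50; the remaining lags stay at or below 0.10.
The dominant spike at lag 7 indicates a seasonal period of 7.

7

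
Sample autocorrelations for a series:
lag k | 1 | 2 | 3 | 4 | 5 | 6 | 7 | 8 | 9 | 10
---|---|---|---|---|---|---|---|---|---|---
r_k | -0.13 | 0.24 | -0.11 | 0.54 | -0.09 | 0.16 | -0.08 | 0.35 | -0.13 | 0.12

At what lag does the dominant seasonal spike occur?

4

The largest autocorrelation is r_4 = 0.54, with a weaker echo at lag 8 (0.35); the remaining lags stay at or below 0.24.
The dominant spike at lag 4 indicates a seasonal period of 4.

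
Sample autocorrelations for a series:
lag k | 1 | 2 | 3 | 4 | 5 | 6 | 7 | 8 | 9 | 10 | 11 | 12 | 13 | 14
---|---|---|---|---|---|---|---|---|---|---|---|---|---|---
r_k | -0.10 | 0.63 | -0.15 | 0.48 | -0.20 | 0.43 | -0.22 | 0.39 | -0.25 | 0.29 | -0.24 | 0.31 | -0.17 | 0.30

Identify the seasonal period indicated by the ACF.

2

The largest autocorrelation is r_2 = 0.63, with weaker echoes at lags 4 (0.48), 6 (0.43), 8 (0.39), 10 (0.29), 12 (0.31) and 14 (0.30); the remaining lags stay at or below -0.10.
The dominant spike at lag 2 indicates a seasonal period of 2.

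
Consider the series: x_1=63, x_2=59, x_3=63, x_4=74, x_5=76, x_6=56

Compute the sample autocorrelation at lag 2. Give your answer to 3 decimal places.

-0.472

Mean x̄ = (63 + 59 + 63 + 74 + 76 + 56)/6 = 65.1667
Deviations from mean: -2.1667, -6.1667, -2.1667, 8.8333, 10.8333, -9.1667
Σ(x_t−x̄)(x_{t+2}−x̄) = (4.6944) + (-54.4722) + (-23.4722) + (-80.9722) = -154.2222
Denominator Σ(x_t−x̄)² = 326.8333
r_2 = -154.2222 / 326.8333 = -0.472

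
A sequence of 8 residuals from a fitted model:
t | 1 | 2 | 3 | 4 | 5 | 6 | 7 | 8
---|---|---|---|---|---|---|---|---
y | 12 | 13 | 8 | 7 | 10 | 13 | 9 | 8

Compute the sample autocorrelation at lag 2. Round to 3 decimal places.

Mean ȳ = (12 + 13 + 8 + 7 + 10 + 13 + 9 + 8)/8 = 10.0000
Deviations from mean: 2.0000, 3.0000, -2.0000, -3.0000, 0.0000, 3.0000, -1.0000, -2.0000
Numerator Σ_{t=1}^{6}(y_t−ȳ)(y_{t+2}−ȳ) = -28.0000
Denominator Σ(y_t−ȳ)² = 40.0000
r_2 = -28.0000 / 40.0000 = -0.700

-0.700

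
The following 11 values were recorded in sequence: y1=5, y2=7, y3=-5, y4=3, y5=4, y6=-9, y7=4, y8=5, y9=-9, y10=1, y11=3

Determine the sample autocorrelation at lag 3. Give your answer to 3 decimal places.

0.644

Mean ȳ = (5 + 7 − 5 + 3 + 4 − 9 + 4 + 5 − 9 + 1 + 3)/11 = 0.8182
Numerator Σ_{t=1}^{8}(y_t−ȳ)(y_{t+3}−ȳ) = 212.2645
Denominator Σ(y_t−ȳ)² = 329.6364
r_3 = 212.2645 / 329.6364 = 0.644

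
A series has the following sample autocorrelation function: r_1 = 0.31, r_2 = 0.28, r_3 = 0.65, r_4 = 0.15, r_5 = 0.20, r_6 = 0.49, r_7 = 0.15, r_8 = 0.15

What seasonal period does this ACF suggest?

3

The largest autocorrelation is r_3 = 0.65, with a weaker echo at lag 6 (0.49); the remaining lags stay at or below 0.31. The elevated value at lag 1 (0.31), dropping to 0.28 at lag 2, reflects decaying short-term dependence rather than seasonality.
The dominant spike at lag 3 indicates a seasonal period of 3.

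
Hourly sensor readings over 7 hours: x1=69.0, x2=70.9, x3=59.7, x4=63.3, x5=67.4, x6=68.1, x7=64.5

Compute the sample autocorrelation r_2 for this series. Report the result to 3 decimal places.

Mean x̄ = (69.0 + 70.9 + 59.7 + 63.3 + 67.4 + 68.1 + 64.5)/7 = 66.1286
Deviations from mean: 2.8714, 4.7714, -6.4286, -2.8286, 1.2714, 1.9714, -1.6286
Numerator Σ_{t=1}^{5}(x_t−x̄)(x_{t+2}−x̄) = -47.7759
Denominator Σ(x_t−x̄)² = 88.4943
r_2 = -47.7759 / 88.4943 = -0.540

-0.540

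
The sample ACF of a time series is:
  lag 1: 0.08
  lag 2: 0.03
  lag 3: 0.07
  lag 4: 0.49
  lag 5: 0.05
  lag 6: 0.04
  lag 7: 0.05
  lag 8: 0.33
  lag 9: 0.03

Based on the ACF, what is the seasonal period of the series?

The largest autocorrelation is r_4 = 0.49, with a weaker echo at lag 8 (0.33); the remaining lags stay at or below 0.08.
The dominant spike at lag 4 indicates a seasonal period of 4.

4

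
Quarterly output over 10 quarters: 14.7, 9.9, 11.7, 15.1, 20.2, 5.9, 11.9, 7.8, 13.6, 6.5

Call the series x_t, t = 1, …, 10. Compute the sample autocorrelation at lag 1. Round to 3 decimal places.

-0.257

Mean x̄ = (14.7 + 9.9 + 11.7 + 15.1 + 20.2 + 5.9 + 11.9 + 7.8 + 13.6 + 6.5)/10 = 11.7300
Numerator Σ_{t=1}^{9}(x_t−x̄)(x_{t+1}−x̄) = -45.1059
Denominator Σ(x_t−x̄)² = 175.5810
r_1 = -45.1059 / 175.5810 = -0.257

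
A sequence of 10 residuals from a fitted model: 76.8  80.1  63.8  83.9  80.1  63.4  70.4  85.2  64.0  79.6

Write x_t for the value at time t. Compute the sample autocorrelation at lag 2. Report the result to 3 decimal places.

Mean x̄ = (76.8 + 80.1 + 63.8 + 83.9 + 80.1 + 63.4 + 70.4 + 85.2 + 64.0 + 79.6)/10 = 74.7300
Numerator Σ_{t=1}^{8}(x_t−x̄)(x_{t+2}−x̄) = -180.3998
Denominator Σ(x_t−x̄)² = 661.1010
r_2 = -180.3998 / 661.1010 = -0.273

-0.273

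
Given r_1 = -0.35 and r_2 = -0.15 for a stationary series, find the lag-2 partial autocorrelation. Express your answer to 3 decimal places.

φ_{22} = (r_2 − r_1²) / (1 − r_1²)
r_1² = (-0.35)² = 0.1225
Numerator = -0.15 − 0.1225 = -0.2725; denominator = 1 − 0.1225 = 0.8775
φ_{22} = -0.2725 / 0.8775 = -0.311

-0.311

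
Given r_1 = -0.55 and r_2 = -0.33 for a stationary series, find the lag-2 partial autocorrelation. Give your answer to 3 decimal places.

φ_{22} = (r_2 − r_1²) / (1 − r_1²)
r_1² = (-0.55)² = 0.3025
Numerator = -0.33 − 0.3025 = -0.6325; denominator = 1 − 0.3025 = 0.6975
φ_{22} = -0.6325 / 0.6975 = -0.907

-0.907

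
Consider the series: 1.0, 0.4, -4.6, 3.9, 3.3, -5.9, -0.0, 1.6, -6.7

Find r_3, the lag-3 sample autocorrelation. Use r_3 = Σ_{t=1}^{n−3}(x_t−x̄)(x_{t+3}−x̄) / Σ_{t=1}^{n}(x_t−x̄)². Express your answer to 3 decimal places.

0.610

Mean x̄ = (1.0 + 0.4 − 4.6 + 3.9 + 3.3 − 5.9 − 0.0 + 1.6 − 6.7)/9 = -0.7778
Σ(x_t−x̄)(x_{t+3}−x̄) = (8.3160) + (4.8027) + (19.5783) + (3.6383) + (9.6960) + (30.3349) = 76.3663
Denominator Σ(x_t−x̄)² = 125.2356
r_3 = 76.3663 / 125.2356 = 0.610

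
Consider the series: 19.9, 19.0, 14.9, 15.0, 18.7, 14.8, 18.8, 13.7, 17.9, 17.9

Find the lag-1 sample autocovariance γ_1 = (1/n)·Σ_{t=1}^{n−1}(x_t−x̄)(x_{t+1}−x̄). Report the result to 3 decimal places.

-1.321

Mean x̄ = (19.9 + 19.0 + 14.9 + 15.0 + 18.7 + 14.8 + 18.8 + 13.7 + 17.9 + 17.9)/10 = 17.0600
Σ_{t=1}^{9}(x_t−x̄)(x_{t+1}−x̄) = -13.2116
γ_1 = -13.2116 / 10 = -1.321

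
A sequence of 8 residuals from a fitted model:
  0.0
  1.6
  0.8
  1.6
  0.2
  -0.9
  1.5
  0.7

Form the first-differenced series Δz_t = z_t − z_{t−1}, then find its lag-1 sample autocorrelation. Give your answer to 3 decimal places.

First differences Δz: 1.6, -0.8, 0.8, -1.4, -1.1, 2.4, -0.8
Mean of differences = 0.1000
Numerator Σ(Δz_t−Δz̄)(Δz_{t+1}−Δz̄) = -6.0600
Denominator Σ(Δz_t−Δz̄)² = 13.3400
r_1(Δz) = -6.0600 / 13.3400 = -0.454

-0.454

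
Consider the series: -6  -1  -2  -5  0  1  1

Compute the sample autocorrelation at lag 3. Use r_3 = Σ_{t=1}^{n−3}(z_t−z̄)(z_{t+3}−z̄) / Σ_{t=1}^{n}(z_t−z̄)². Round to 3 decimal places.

Mean z̄ = (-6 − 1 − 2 − 5 + 0 + 1 + 1)/7 = -1.7143
Deviations from mean: -4.2857, 0.7143, -0.2857, -3.2857, 1.7143, 2.7143, 2.7143
Σ(z_t−z̄)(z_{t+3}−z̄) = (14.0816) + (1.2245) + (-0.7755) + (-8.9184) = 5.6122
Denominator Σ(z_t−z̄)² = 47.4286
r_3 = 5.6122 / 47.4286 = 0.118

0.118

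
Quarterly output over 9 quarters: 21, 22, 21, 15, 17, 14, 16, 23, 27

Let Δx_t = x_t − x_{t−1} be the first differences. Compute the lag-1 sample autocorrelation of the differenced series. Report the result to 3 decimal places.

0.188

First differences Δx: 1, -1, -6, 2, -3, 2, 7, 4
Mean of differences = 0.7500
Numerator Σ(Δx_t−Δx̄)(Δx_{t+1}−Δx̄) = 21.6875
Denominator Σ(Δx_t−Δx̄)² = 115.5000
r_1(Δx) = 21.6875 / 115.5000 = 0.188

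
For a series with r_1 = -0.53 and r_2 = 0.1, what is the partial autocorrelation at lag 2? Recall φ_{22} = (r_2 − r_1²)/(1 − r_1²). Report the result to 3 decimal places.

-0.252

φ_{22} = (r_2 − r_1²) / (1 − r_1²)
r_1² = (-0.53)² = 0.2809
Numerator = 0.1 − 0.2809 = -0.1809; denominator = 1 − 0.2809 = 0.7191
φ_{22} = -0.1809 / 0.7191 = -0.252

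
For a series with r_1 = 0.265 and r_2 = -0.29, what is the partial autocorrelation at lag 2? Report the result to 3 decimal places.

φ_{22} = (r_2 − r_1²) / (1 − r_1²)
r_1² = (0.265)² = 0.070225
Numerator = -0.29 − 0.0702 = -0.3602; denominator = 1 − 0.0702 = 0.9298
φ_{22} = -0.3602 / 0.9298 = -0.387

-0.387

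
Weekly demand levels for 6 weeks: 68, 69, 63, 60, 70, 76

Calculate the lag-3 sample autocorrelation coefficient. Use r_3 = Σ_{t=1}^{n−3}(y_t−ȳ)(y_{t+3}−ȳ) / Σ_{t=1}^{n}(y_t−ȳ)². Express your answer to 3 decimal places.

Mean ȳ = (68 + 69 + 63 + 60 + 70 + 76)/6 = 67.6667
Σ(y_t−ȳ)(y_{t+3}−ȳ) = (-2.5556) + (3.1111) + (-38.8889) = -38.3333
Denominator Σ(y_t−ȳ)² = 157.3333
r_3 = -38.3333 / 157.3333 = -0.244

-0.244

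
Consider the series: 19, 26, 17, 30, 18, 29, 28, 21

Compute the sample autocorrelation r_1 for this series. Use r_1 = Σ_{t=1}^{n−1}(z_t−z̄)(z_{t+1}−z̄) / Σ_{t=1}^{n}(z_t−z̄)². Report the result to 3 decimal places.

-0.617

Mean z̄ = (19 + 26 + 17 + 30 + 18 + 29 + 28 + 21)/8 = 23.5000
Numerator Σ_{t=1}^{7}(z_t−z̄)(z_{t+1}−z̄) = -122.2500
Denominator Σ(z_t−z̄)² = 198.0000
r_1 = -122.2500 / 198.0000 = -0.617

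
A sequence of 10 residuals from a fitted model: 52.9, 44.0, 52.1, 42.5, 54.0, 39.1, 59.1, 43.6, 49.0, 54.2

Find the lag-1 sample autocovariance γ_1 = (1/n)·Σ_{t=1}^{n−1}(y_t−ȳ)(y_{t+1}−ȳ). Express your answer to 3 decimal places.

-29.125

Mean ȳ = (52.9 + 44.0 + 52.1 + 42.5 + 54.0 + 39.1 + 59.1 + 43.6 + 49.0 + 54.2)/10 = 49.0500
Σ_{t=1}^{9}(y_t−ȳ)(y_{t+1}−ȳ) = -291.2525
γ_1 = -291.2525 / 10 = -29.125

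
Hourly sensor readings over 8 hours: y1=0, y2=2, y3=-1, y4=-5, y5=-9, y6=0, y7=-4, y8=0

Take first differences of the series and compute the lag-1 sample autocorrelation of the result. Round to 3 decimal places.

-0.418

First differences Δy: 2, -3, -4, -4, 9, -4, 4
Mean of differences = 0.0000
Numerator Σ(Δy_t−Δȳ)(Δy_{t+1}−Δȳ) = -66.0000
Denominator Σ(Δy_t−Δȳ)² = 158.0000
r_1(Δy) = -66.0000 / 158.0000 = -0.418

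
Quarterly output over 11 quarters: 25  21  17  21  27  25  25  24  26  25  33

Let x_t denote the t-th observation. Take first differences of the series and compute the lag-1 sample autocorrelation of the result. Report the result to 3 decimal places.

-0.025

First differences Δx: -4, -4, 4, 6, -2, 0, -1, 2, -1, 8
Mean of differences = 0.8000
Numerator Σ(Δx_t−Δx̄)(Δx_{t+1}−Δx̄) = -3.8400
Denominator Σ(Δx_t−Δx̄)² = 151.6000
r_1(Δx) = -3.8400 / 151.6000 = -0.025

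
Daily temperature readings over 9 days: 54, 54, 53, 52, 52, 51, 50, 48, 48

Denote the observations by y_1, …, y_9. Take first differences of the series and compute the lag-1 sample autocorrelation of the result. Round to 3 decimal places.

-0.304

First differences Δy: 0, -1, -1, 0, -1, -1, -2, 0
Mean of differences = -0.7500
Numerator Σ(Δy_t−Δȳ)(Δy_{t+1}−Δȳ) = -1.0625
Denominator Σ(Δy_t−Δȳ)² = 3.5000
r_1(Δy) = -1.0625 / 3.5000 = -0.304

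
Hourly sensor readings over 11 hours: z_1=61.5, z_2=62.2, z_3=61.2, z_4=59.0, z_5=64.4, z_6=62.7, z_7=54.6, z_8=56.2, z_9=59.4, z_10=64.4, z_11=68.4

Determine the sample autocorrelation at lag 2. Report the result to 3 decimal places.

Mean z̄ = (61.5 + 62.2 + 61.2 + 59.0 + 64.4 + 62.7 + 54.6 + 56.2 + 59.4 + 64.4 + 68.4)/11 = 61.2727
Numerator Σ_{t=1}^{9}(z_t−z̄)(z_{t+2}−z̄) = -50.4179
Denominator Σ(z_t−z̄)² = 152.2418
r_2 = -50.4179 / 152.2418 = -0.331

-0.331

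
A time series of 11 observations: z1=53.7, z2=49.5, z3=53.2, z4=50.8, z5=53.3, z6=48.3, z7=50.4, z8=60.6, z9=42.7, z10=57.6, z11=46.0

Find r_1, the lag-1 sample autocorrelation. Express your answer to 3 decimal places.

-0.745

Mean z̄ = (53.7 + 49.5 + 53.2 + 50.8 + 53.3 + 48.3 + 50.4 + 60.6 + 42.7 + 57.6 + 46.0)/11 = 51.4636
Numerator Σ_{t=1}^{10}(z_t−z̄)(z_{t+1}−z̄) = -189.7059
Denominator Σ(z_t−z̄)² = 254.6055
r_1 = -189.7059 / 254.6055 = -0.745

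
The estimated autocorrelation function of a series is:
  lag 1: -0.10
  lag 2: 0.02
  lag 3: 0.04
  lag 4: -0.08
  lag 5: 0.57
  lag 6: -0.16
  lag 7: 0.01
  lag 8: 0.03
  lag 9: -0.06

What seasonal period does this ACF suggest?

5

The largest autocorrelation is r_5 = 0.57; the remaining lags stay at or below 0.04.
The dominant spike at lag 5 indicates a seasonal period of 5.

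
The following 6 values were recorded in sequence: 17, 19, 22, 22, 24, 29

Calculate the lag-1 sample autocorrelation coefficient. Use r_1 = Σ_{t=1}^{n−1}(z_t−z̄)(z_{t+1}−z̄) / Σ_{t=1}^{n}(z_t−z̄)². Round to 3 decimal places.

Mean z̄ = (17 + 19 + 22 + 22 + 24 + 29)/6 = 22.1667
Σ(z_t−z̄)(z_{t+1}−z̄) = (16.3611) + (0.5278) + (0.0278) + (-0.3056) + (12.5278) = 29.1389
Denominator Σ(z_t−z̄)² = 86.8333
r_1 = 29.1389 / 86.8333 = 0.336

0.336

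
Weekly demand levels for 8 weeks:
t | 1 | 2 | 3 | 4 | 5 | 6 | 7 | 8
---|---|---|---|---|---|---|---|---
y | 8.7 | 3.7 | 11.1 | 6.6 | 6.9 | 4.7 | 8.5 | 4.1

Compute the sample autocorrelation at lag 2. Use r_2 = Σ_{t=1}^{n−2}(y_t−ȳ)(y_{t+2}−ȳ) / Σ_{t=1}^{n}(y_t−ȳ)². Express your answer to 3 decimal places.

0.335

Mean ȳ = (8.7 + 3.7 + 11.1 + 6.6 + 6.9 + 4.7 + 8.5 + 4.1)/8 = 6.7875
Deviations from mean: 1.9125, -3.0875, 4.3125, -0.1875, 0.1125, -2.0875, 1.7125, -2.6875
Numerator Σ_{t=1}^{6}(y_t−ȳ)(y_{t+2}−ȳ) = 15.5059
Denominator Σ(y_t−ȳ)² = 46.3488
r_2 = 15.5059 / 46.3488 = 0.335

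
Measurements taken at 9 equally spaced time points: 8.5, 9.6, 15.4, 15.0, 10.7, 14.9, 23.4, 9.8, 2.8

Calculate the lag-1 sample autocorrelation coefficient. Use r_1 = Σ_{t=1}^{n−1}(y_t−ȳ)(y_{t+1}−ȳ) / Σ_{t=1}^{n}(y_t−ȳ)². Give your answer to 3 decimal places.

0.103

Mean ȳ = (8.5 + 9.6 + 15.4 + 15.0 + 10.7 + 14.9 + 23.4 + 9.8 + 2.8)/9 = 12.2333
Numerator Σ_{t=1}^{8}(y_t−ȳ)(y_{t+1}−ȳ) = 27.4822
Denominator Σ(y_t−ȳ)² = 267.6200
r_1 = 27.4822 / 267.6200 = 0.103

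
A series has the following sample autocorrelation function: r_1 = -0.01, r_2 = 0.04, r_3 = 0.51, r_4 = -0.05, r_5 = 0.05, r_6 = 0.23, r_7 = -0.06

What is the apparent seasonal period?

3

The largest autocorrelation is r_3 = 0.51, with a weaker echo at lag 6 (0.23); the remaining lags stay at or below 0.05.
The dominant spike at lag 3 indicates a seasonal period of 3.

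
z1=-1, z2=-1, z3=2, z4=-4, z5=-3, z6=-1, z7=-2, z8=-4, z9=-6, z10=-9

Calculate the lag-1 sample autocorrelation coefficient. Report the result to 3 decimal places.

0.359

Mean z̄ = (-1 − 1 + 2 − 4 − 3 − 1 − 2 − 4 − 6 − 9)/10 = -2.9000
Numerator Σ_{t=1}^{9}(z_t−z̄)(z_{t+1}−z̄) = 30.4900
Denominator Σ(z_t−z̄)² = 84.9000
r_1 = 30.4900 / 84.9000 = 0.359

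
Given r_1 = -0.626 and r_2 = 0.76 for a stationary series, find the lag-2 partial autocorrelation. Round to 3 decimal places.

φ_{22} = (r_2 − r_1²) / (1 − r_1²)
r_1² = (-0.626)² = 0.391876
Numerator = 0.76 − 0.3919 = 0.3681; denominator = 1 − 0.3919 = 0.6081
φ_{22} = 0.3681 / 0.6081 = 0.605

0.605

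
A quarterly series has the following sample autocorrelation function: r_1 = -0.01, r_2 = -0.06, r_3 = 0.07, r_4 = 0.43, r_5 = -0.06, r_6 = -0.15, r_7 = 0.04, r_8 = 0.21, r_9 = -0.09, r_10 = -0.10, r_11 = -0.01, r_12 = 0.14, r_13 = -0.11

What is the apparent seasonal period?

4

The largest autocorrelation is r_4 = 0.43, with a weaker echo at lag 8 (0.21); the remaining lags stay at or below 0.14.
The dominant spike at lag 4 indicates a seasonal period of 4.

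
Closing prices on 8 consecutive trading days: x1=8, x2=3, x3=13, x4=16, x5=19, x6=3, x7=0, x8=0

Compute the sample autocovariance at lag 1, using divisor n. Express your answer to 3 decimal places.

Mean x̄ = (8 + 3 + 13 + 16 + 19 + 3 + 0 + 0)/8 = 7.7500
Σ_{t=1}^{7}(x_t−x̄)(x_{t+1}−x̄) = 153.4375
γ_1 = 153.4375 / 8 = 19.180

19.180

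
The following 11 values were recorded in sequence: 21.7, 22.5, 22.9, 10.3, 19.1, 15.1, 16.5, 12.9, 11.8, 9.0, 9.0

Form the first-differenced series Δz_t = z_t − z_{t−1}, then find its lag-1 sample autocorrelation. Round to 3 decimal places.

-0.664

First differences Δz: 0.8, 0.4, -12.6, 8.8, -4.0, 1.4, -3.6, -1.1, -2.8, 0.0
Mean of differences = -1.2700
Numerator Σ(Δz_t−Δz̄)(Δz_{t+1}−Δz̄) = -173.1579
Denominator Σ(Δz_t−Δz̄)² = 260.8410
r_1(Δz) = -173.1579 / 260.8410 = -0.664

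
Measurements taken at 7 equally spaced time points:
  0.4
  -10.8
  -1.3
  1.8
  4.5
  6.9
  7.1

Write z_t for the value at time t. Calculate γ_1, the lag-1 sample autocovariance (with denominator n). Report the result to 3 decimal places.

13.237

Mean z̄ = (0.4 − 10.8 − 1.3 + 1.8 + 4.5 + 6.9 + 7.1)/7 = 1.2286
Deviations: -0.8286, -12.0286, -2.5286, 0.5714, 3.2714, 5.6714, 5.8714
Σ_{t=1}^{6}(z_t−z̄)(z_{t+1}−z̄) = 92.6592
γ_1 = 92.6592 / 7 = 13.237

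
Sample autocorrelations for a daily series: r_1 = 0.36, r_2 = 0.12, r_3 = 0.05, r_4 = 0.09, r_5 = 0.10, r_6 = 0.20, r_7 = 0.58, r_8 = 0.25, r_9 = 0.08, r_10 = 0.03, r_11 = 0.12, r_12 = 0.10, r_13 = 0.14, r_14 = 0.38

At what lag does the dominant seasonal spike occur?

The largest autocorrelation is r_7 = 0.58, with a weaker echo at lag 14 (0.38); the remaining lags stay at or below 0.36. The elevated value at lag 1 (0.36), dropping to 0.12 at lag 2, reflects decaying short-term dependence rather than seasonality.
The dominant spike at lag 7 indicates a seasonal period of 7.

7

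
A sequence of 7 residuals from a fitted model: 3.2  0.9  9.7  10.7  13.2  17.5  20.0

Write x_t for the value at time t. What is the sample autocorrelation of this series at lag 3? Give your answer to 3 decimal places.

Mean x̄ = (3.2 + 0.9 + 9.7 + 10.7 + 13.2 + 17.5 + 20.0)/7 = 10.7429
Σ(x_t−x̄)(x_{t+3}−x̄) = (0.3233) + (-24.1853) + (-7.0467) + (-0.3967) = -31.3055
Denominator Σ(x_t−x̄)² = 292.2571
r_3 = -31.3055 / 292.2571 = -0.107

-0.107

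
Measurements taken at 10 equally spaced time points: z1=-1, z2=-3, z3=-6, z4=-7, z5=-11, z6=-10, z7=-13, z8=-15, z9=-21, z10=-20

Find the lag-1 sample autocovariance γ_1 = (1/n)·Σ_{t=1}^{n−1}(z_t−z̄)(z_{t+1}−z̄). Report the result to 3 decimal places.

Mean z̄ = (-1 − 3 − 6 − 7 − 11 − 10 − 13 − 15 − 21 − 20)/10 = -10.7000
Σ_{t=1}^{9}(z_t−z̄)(z_{t+1}−z̄) = 275.3100
γ_1 = 275.3100 / 10 = 27.531

27.531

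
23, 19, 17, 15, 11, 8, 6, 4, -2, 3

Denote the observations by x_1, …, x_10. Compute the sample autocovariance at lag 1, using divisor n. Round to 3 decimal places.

Mean x̄ = (23 + 19 + 17 + 15 + 11 + 8 + 6 + 4 − 2 + 3)/10 = 10.4000
Σ_{t=1}^{9}(x_t−x̄)(x_{t+1}−x̄) = 406.6400
γ_1 = 406.6400 / 10 = 40.664

40.664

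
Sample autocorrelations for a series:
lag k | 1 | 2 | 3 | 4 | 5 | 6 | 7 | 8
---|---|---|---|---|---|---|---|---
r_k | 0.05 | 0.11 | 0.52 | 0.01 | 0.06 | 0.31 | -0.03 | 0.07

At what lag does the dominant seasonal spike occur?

3

The largest autocorrelation is r_3 = 0.52, with a weaker echo at lag 6 (0.31); the remaining lags stay at or below 0.11.
The dominant spike at lag 3 indicates a seasonal period of 3.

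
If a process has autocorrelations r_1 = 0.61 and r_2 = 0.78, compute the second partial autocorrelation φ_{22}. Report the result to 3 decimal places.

φ_{22} = (r_2 − r_1²) / (1 − r_1²)
r_1² = (0.61)² = 0.3721
Numerator = 0.78 − 0.3721 = 0.4079; denominator = 1 − 0.3721 = 0.6279
φ_{22} = 0.4079 / 0.6279 = 0.650

0.650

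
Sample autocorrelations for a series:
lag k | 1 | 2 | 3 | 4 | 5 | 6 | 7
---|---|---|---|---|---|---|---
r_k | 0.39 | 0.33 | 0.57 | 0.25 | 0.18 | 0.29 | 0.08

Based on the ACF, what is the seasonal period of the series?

The largest autocorrelation is r_3 = 0.57; the remaining lags stay at or below 0.39. The elevated value at lag 1 (0.39), dropping to 0.33 at lag 2, reflects decaying short-term dependence rather than seasonality.
The dominant spike at lag 3 indicates a seasonal period of 3.

3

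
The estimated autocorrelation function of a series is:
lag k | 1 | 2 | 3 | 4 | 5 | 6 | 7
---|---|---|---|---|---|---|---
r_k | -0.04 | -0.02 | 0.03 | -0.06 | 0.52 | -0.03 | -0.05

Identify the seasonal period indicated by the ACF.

5

The largest autocorrelation is r_5 = 0.52; the remaining lags stay at or below 0.03.
The dominant spike at lag 5 indicates a seasonal period of 5.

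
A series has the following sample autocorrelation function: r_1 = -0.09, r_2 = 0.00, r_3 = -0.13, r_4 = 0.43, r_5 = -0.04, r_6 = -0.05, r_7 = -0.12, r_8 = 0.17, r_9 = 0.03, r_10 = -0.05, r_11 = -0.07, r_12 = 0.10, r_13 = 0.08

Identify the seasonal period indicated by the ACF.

4

The largest autocorrelation is r_4 = 0.43, with a weaker echo at lag 8 (0.17); the remaining lags stay at or below 0.10.
The dominant spike at lag 4 indicates a seasonal period of 4.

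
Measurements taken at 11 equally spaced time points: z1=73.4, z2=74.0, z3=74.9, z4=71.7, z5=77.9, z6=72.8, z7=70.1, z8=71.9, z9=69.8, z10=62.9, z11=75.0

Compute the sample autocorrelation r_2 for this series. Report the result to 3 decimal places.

0.042

Mean z̄ = (73.4 + 74.0 + 74.9 + 71.7 + 77.9 + 72.8 + 70.1 + 71.9 + 69.8 + 62.9 + 75.0)/11 = 72.2182
Numerator Σ_{t=1}^{9}(z_t−z̄)(z_{t+2}−z̄) = 6.3221
Denominator Σ(z_t−z̄)² = 149.6564
r_2 = 6.3221 / 149.6564 = 0.042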